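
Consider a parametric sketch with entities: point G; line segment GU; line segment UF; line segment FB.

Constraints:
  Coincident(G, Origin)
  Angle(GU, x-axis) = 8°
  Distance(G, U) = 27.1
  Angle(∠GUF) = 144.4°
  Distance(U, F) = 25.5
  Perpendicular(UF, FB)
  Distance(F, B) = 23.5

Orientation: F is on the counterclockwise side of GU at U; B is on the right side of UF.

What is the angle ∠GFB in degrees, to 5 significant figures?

108.36°

∠GUF = 144.4°, so UF runs at 8.0° + (180° − 144.4°) = 43.600° from the x-axis; with |UF| = 25.5, F = U + 25.5·(cos 43.600°, sin 43.600°) = (45.303, 21.357). UF ⟂ FB; with |FB| = 23.5 on the right of UF, B = F + 23.5·(0.68962, -0.72417) = (61.509, 4.3389). Then cos ∠GFB = FG·FB / (|FG||FB|), giving 108.36°.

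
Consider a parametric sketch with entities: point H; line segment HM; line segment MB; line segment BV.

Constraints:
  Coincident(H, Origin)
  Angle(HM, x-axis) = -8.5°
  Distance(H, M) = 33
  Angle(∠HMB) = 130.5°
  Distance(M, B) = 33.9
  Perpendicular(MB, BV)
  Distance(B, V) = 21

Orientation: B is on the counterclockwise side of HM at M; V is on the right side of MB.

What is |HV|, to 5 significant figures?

72.015

H is at the origin; HM runs at -8.5° with length 33.0, so M = 33.0·(cos -8.5°, sin -8.5°) = (32.638, -4.8777). ∠HMB = 130.5°, so MB runs at -8.5° + (180° − 130.5°) = 41.000° from the x-axis; with |MB| = 33.9, B = M + 33.9·(cos 41.000°, sin 41.000°) = (58.222, 17.363). MB ⟂ BV; with |BV| = 21.0 on the right of MB, V = B + 21.0·(0.65606, -0.75471) = (71.999, 1.5138). Then |HV| = |V − H| = 72.015.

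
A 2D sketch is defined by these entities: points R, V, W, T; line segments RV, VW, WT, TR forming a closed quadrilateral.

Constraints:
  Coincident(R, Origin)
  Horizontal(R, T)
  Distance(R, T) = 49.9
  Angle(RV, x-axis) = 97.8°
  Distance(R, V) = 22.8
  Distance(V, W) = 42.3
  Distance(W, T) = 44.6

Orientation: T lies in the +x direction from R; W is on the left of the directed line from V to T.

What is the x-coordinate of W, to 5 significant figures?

34.553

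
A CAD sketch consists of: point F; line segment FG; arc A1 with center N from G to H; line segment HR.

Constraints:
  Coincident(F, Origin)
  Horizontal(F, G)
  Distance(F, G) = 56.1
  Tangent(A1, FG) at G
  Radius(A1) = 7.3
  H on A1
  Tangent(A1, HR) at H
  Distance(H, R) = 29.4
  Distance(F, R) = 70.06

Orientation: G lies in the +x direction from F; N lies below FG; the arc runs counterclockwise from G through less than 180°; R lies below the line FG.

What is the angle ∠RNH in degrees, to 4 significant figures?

76.06°

Checks: F.y = 0.00, G.y = 0.00 ✓; |NG| = 7.300 ✓; |NH| = 7.300 ✓; ∠(NH, HR) = 90.00° ✓; |HR| = 29.40 ✓; |FR| = 70.06 ✓.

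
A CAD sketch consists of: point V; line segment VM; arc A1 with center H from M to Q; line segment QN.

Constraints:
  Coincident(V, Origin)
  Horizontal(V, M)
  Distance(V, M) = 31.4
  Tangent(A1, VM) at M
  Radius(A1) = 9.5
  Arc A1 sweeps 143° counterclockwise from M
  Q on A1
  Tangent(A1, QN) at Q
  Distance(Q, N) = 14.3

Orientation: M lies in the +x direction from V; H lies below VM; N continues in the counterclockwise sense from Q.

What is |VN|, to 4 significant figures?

45.13

V is at the origin; VM is horizontal with |VM| = 31.4 and M on the +x side, so M = (31.40, 0.000). Tangency of A1 to VM means the radius HM is perpendicular to VM, so H = M + (0, -9.5) = (31.40, -9.500). On A1, M sits at bearing 90° from H; a 143° counterclockwise sweep puts Q at bearing 233°, so Q = H + 9.5·(cos 233°, sin 233°) = (25.68, -17.09). Tangency of A1 to QN means the radius HQ is perpendicular to QN, so QN runs along (−sin 233°, cos 233°); with |QN| = 14.3, N = (37.10, -25.69). Then |VN| = |N − V| = 45.13.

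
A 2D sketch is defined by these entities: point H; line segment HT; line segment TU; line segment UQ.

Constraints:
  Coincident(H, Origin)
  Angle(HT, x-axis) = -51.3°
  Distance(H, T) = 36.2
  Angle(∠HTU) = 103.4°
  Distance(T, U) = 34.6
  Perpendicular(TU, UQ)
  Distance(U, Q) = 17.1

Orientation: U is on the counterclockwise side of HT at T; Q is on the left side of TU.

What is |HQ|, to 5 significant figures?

46.650

H is at the origin; HT runs at -51.3° with length 36.2, so T = 36.2·(cos -51.3°, sin -51.3°) = (22.634, -28.252). ∠HTU = 103.4°, so TU runs at -51.3° + (180° − 103.4°) = 25.300° from the x-axis; with |TU| = 34.6, U = T + 34.6·(cos 25.300°, sin 25.300°) = (53.915, -13.465). TU ⟂ UQ; with |UQ| = 17.1 on the left of TU, Q = U + 17.1·(-0.42736, 0.90408) = (46.607, 1.9948). Then |HQ| = |Q − H| = 46.650.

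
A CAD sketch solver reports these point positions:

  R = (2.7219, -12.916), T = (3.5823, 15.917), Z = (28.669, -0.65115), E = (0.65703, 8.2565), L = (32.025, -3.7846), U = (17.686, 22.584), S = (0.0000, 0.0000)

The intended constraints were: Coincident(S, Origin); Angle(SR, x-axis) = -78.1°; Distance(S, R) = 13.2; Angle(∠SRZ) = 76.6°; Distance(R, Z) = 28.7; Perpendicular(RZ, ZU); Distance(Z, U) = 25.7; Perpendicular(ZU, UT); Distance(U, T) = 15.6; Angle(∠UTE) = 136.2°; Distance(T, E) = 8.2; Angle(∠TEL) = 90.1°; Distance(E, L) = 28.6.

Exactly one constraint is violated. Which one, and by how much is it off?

Distance(E, L) = 28.6 — off by 5.00.

S = (0.00, 0.00) ✓; SR at -78.10° ✓; |SR| = 13.20 ✓; ∠SRZ = 76.60° ✓; |RZ| = 28.70 ✓; ∠(RZ, ZU) = 90.00° ✓; |ZU| = 25.70 ✓; ∠(ZU, UT) = 90.00° ✓; |UT| = 15.60 ✓; ∠UTE = 136.2° ✓; |TE| = 8.200 ✓; ∠TEL = 90.10° ✓; |EL| = 33.60 ✗.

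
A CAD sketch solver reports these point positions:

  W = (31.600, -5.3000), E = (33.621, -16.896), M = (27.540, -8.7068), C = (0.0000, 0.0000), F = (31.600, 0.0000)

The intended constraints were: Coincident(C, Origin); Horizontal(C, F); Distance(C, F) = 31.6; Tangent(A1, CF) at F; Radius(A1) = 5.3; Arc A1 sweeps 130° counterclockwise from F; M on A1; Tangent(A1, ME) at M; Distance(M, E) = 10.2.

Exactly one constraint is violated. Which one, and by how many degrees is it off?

Tangent(A1, ME) at M — off by 3.40°.

C = (0.00, 0.00) ✓; C.y = 0.00, F.y = 0.00 ✓; |CF| = 31.60 ✓; ∠(WF, FC) = 90.00° ✓; |WF| = 5.300 ✓; bearing(W→M) − bearing(W→F) = 130.0° ✓; |WM| = 5.300 ✓; ∠(WM, ME) = 93.40° ✗; |ME| = 10.20 ✓.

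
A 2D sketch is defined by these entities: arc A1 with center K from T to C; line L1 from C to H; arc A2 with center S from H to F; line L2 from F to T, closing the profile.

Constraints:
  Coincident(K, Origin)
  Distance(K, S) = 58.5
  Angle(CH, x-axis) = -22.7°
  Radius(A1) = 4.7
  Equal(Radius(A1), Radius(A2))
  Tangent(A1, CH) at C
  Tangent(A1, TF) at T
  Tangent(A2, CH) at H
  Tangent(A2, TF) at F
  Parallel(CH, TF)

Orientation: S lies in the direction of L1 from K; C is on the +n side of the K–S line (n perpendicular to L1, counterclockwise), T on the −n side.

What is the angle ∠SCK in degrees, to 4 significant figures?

85.41°

The slot axis is L1's direction at -22.7°, so u = (cos -22.7°, sin -22.7°) = (0.9225, -0.3859) and n = (−sin -22.7°, cos -22.7°) = (0.3859, 0.9225). K is at the origin and S lies 58.5 along u from K, so S = 58.5·u = (53.97, -22.58). Tangency of A1 to both parallel lines with radius 4.7 puts C and T at K ± 4.7·n: C = (1.814, 4.336), T = (-1.814, -4.336). Then cos ∠SCK = CS·CK / (|CS||CK|), giving 85.41°.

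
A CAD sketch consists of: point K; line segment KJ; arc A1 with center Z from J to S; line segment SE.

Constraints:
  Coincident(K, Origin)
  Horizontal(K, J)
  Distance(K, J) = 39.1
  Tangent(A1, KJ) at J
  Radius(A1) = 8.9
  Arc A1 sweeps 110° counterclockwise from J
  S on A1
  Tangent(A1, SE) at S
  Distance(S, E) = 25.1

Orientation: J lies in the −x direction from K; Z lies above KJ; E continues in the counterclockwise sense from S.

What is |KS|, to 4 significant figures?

32.98

K is at the origin; K and J share the same y with |KJ| = 39.1 and J on the −x side, so J = (-39.10, 0.000). The tangent condition forces ZJ to be normal to KJ, so Z = J + (0, 8.9) = (-39.10, 8.900). On A1, J sits at bearing -90° from Z; a 110° counterclockwise sweep puts S at bearing 20°, so S = Z + 8.9·(cos 20°, sin 20°) = (-30.74, 11.94). Then |KS| = |S − K| = 32.98.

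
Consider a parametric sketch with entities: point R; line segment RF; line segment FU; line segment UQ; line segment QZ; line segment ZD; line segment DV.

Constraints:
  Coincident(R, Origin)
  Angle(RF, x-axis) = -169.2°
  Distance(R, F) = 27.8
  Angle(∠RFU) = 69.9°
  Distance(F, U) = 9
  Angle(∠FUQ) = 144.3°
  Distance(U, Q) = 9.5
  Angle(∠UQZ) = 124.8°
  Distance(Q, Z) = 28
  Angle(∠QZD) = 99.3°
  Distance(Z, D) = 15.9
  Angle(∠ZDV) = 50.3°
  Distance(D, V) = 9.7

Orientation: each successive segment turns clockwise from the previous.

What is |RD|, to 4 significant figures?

13.28

R is at the origin; RF runs at -169.2° with length 27.8, so F = (-27.31, -5.209). ∠RFU = 69.9° gives FU at 80.70° from the x-axis; with |FU| = 9.0, U = (-25.85, 3.673). ∠FUQ = 144.3° gives UQ at 45.00° from the x-axis; with |UQ| = 9.5, Q = (-19.14, 10.39). ∠UQZ = 124.8° gives QZ at -10.20° from the x-axis; with |QZ| = 28.0, Z = (8.422, 5.432). ∠QZD = 99.3° gives ZD at -90.90° from the x-axis; with |ZD| = 15.9, D = (8.172, -10.47). Then |RD| = |D − R| = 13.28.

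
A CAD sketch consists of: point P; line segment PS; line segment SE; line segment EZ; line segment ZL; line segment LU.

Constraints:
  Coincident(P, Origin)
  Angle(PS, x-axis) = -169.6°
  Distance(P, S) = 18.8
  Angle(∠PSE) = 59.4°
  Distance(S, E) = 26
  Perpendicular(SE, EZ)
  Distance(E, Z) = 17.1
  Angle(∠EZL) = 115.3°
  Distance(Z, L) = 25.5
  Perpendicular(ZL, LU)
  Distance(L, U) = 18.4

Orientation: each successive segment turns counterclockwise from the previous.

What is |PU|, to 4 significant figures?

15.27

P is at the origin; PS runs at -169.6° with length 18.8, so S = (-18.49, -3.394). ∠PSE = 59.4° gives SE at -49.00° from the x-axis; with |SE| = 26.0, E = (-1.434, -23.02). SE is perpendicular to EZ, so EZ runs at 41.00°; with |EZ| = 17.1, Z = (11.47, -11.80). ∠EZL = 115.3° gives ZL at 105.7° from the x-axis; with |ZL| = 25.5, L = (4.572, 12.75). ZL ⟂ LU, so LU runs at -164.3°; with |LU| = 18.4, U = (-13.14, 7.772). Then |PU| = |U − P| = 15.27.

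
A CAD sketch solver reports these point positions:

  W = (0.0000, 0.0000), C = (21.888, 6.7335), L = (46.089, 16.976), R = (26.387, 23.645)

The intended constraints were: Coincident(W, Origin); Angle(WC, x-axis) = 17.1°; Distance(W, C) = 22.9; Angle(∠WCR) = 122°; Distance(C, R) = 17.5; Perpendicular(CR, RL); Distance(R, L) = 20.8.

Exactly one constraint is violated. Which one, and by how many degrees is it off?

Perpendicular(CR, RL) — off by 3.80°.

W = (0.00, 0.00) ✓; WC at 17.10° ✓; |WC| = 22.90 ✓; ∠WCR = 122.0° ✓; |CR| = 17.50 ✓; ∠(CR, RL) = 93.80° ✗; |RL| = 20.80 ✓.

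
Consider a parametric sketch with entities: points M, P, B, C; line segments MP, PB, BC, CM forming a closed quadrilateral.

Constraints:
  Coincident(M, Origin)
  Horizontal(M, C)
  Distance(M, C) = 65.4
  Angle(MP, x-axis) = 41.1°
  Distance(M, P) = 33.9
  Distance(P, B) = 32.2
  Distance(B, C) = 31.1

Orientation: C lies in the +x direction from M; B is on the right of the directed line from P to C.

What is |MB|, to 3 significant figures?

36.4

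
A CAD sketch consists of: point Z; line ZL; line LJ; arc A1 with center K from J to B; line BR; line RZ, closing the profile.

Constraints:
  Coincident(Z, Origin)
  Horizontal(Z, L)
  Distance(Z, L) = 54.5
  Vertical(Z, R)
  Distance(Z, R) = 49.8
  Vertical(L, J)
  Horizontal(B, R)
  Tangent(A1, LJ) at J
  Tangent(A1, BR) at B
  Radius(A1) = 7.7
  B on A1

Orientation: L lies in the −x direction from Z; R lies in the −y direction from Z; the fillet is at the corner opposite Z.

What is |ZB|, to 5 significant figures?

68.339

The virtual corner opposite Z is at (-54.500, -49.800). The tangent condition forces KJ to be normal to LJ and since A1 is tangent to BR there, KB ⟂ BR, with radius 7.7, so the center K sits 7.7 in from both sides at K = (-46.800, -42.100). That places the tangent points at J = (-54.500, -42.100) on LJ and B = (-46.800, -49.800) on BR. Then |ZB| = |B − Z| = 68.339.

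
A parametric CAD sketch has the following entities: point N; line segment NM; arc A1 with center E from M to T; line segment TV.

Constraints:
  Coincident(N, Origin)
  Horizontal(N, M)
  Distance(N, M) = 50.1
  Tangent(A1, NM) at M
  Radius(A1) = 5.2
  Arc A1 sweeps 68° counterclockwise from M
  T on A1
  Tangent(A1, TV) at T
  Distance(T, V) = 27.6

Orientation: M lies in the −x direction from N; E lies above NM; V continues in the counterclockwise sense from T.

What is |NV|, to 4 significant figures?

45.31

N is at the origin; NM is horizontal with |NM| = 50.1 and M on the −x side, so M = (-50.10, 0.000). Tangency of A1 to NM means the radius EM is perpendicular to NM, so E = M + (0, 5.2) = (-50.10, 5.200). On A1, M sits at bearing -90° from E; a 68° counterclockwise sweep puts T at bearing -22°, so T = E + 5.2·(cos -22°, sin -22°) = (-45.28, 3.252). The tangent condition forces ET to be normal to TV, so TV runs along (−sin -22°, cos -22°); with |TV| = 27.6, V = (-34.94, 28.84). Then |NV| = |V − N| = 45.31.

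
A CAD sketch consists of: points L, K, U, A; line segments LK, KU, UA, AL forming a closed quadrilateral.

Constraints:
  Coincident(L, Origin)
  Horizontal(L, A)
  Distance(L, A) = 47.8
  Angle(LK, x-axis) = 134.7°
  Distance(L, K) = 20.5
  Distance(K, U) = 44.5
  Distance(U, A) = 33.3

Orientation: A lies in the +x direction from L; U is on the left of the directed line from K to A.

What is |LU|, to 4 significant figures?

39.12

Checks: |KU| = 44.50 ✓; |UA| = 33.30 ✓.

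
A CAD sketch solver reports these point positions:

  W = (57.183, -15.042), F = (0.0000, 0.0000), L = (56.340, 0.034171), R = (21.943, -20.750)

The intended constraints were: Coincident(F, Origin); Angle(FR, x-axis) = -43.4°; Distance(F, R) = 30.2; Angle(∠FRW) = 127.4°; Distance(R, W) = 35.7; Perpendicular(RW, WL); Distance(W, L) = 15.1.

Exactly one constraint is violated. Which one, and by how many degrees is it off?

Perpendicular(RW, WL) — off by 6.00°.

F = (0.00, 0.00) ✓; FR at -43.40° ✓; |FR| = 30.20 ✓; ∠FRW = 127.4° ✓; |RW| = 35.70 ✓; ∠(RW, WL) = 84.00° ✗; |WL| = 15.10 ✓.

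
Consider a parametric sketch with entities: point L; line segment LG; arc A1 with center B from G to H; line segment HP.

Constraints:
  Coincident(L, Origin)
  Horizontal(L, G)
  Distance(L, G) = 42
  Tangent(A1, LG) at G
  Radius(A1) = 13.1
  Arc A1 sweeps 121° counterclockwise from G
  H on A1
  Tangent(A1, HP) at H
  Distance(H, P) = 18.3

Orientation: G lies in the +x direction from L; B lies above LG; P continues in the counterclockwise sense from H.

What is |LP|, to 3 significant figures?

56.4

L is at the origin; L and G share the same y with |LG| = 42.0 and G on the +x side, so G = (42.0, 0.00). A1 meets LG tangentially, so BG is at right angles to LG, so B = G + (0, 13.1) = (42.0, 13.1). On A1, G sits at bearing -90° from B; a 121° counterclockwise sweep puts H at bearing 31°, so H = B + 13.1·(cos 31°, sin 31°) = (53.2, 19.8). Since A1 is tangent to HP there, BH ⟂ HP, so HP runs along (−sin 31°, cos 31°); with |HP| = 18.3, P = (43.8, 35.5). Then |LP| = |P − L| = 56.4.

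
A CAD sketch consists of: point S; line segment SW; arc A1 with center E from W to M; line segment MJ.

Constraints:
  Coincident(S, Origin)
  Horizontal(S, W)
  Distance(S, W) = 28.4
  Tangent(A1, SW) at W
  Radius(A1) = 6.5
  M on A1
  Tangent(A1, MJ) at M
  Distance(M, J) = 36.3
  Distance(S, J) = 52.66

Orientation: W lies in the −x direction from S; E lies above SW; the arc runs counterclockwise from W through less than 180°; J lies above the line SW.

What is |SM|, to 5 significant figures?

23.428

S is at the origin; SW is horizontal with |SW| = 28.4 and W on the −x side, so W = (-28.400, 0.0000). A1 meets SW tangentially, so EW is at right angles to SW, so E = W + (0, 6.5) = (-28.400, 6.5000). Since EM ⟂ MJ (tangency), |EJ| = √(6.5² + 36.3²) = 36.877 regardless of where M sits on A1. So J lies on both circle(S, 52.66) and circle(E, 36.877); the above-SW intersection is J = (-29.902, 43.347). M is the foot of the tangent from J: M = (-22.054, 7.9053).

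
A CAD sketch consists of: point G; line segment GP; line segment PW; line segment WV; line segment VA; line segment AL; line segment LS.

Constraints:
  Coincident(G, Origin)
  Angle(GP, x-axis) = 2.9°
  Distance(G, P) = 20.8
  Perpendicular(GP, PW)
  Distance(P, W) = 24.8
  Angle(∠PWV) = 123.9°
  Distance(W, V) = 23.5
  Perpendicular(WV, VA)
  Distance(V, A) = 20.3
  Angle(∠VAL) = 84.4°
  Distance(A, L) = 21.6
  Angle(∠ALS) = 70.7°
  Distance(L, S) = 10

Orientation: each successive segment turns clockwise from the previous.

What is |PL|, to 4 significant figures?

16.01

G is at the origin; GP runs at 2.9° with length 20.8, so P = (20.77, 1.052). GP ⟂ PW, so PW runs at -87.10°; with |PW| = 24.8, W = (22.03, -23.72). ∠PWV = 123.9° gives WV at -143.2° from the x-axis; with |WV| = 23.5, V = (3.211, -37.79). WV is perpendicular to VA, so VA runs at 126.8°; with |VA| = 20.3, A = (-8.949, -21.54). ∠VAL = 84.4° gives AL at 31.20° from the x-axis; with |AL| = 21.6, L = (9.527, -10.35). Then |PL| = |L − P| = 16.01.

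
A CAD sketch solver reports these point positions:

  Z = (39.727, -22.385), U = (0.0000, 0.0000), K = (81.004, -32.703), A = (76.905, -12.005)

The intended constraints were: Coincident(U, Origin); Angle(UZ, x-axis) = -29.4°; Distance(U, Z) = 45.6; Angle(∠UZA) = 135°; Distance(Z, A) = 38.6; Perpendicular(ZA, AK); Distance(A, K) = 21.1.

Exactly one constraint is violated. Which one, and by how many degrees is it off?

Perpendicular(ZA, AK) — off by 4.40°.

U = (0.00, 0.00) ✓; UZ at -29.40° ✓; |UZ| = 45.60 ✓; ∠UZA = 135.0° ✓; |ZA| = 38.60 ✓; ∠(ZA, AK) = 94.40° ✗; |AK| = 21.10 ✓.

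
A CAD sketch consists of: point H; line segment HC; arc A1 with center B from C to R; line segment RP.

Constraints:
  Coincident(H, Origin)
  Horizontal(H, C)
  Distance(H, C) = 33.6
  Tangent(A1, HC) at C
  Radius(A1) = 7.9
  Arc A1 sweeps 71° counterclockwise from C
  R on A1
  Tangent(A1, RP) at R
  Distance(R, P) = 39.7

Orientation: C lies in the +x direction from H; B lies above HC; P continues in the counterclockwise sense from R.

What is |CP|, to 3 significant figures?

47.5

H is at the origin; HC is horizontal with |HC| = 33.6 and C on the +x side, so C = (33.6, 0.00). A1 meets HC tangentially, so BC is at right angles to HC, so B = C + (0, 7.9) = (33.6, 7.90). On A1, C sits at bearing -90° from B; a 71° counterclockwise sweep puts R at bearing -19°, so R = B + 7.9·(cos -19°, sin -19°) = (41.1, 5.33). Since A1 is tangent to RP there, BR ⟂ RP, so RP runs along (−sin -19°, cos -19°); with |RP| = 39.7, P = (54.0, 42.9). Then |CP| = |P − C| = 47.5.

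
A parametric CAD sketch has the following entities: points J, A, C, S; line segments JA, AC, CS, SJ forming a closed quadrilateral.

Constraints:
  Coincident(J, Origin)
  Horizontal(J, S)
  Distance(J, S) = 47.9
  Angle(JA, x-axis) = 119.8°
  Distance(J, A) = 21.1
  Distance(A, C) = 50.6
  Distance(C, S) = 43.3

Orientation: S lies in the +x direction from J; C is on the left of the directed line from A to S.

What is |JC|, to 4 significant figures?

53.83

Checks: J = (0.00, 0.00) ✓; |AC| = 50.60 ✓; |CS| = 43.30 ✓.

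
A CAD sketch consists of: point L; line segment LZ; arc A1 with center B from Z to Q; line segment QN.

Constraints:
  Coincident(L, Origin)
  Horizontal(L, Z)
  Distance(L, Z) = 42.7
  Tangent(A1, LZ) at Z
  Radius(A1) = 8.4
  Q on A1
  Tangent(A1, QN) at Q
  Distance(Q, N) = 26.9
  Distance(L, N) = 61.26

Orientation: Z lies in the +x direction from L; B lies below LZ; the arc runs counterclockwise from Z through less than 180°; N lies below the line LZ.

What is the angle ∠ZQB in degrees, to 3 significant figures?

29.0°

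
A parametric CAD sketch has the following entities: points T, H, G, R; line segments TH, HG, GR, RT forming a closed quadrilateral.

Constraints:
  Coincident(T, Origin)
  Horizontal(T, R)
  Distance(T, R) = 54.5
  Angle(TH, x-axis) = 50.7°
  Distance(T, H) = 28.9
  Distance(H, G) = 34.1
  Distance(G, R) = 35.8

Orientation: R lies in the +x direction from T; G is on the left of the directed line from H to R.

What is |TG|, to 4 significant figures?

61.13

Checks: |HG| = 34.10 ✓; |GR| = 35.80 ✓.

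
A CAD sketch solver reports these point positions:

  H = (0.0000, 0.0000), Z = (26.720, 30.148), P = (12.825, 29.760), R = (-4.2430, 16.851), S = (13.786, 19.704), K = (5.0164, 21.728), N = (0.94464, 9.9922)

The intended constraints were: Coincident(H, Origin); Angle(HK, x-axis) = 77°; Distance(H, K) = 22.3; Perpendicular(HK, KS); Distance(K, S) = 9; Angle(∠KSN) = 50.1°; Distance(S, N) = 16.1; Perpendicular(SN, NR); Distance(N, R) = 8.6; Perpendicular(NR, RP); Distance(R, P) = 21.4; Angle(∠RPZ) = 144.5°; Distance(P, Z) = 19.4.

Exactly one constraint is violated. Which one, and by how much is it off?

Distance(P, Z) = 19.4 — off by 5.50.

H = (0.00, 0.00) ✓; HK at 77.00° ✓; |HK| = 22.30 ✓; ∠(HK, KS) = 90.00° ✓; |KS| = 9.000 ✓; ∠KSN = 50.10° ✓; |SN| = 16.10 ✓; ∠(SN, NR) = 90.00° ✓; |NR| = 8.600 ✓; ∠(NR, RP) = 90.00° ✓; |RP| = 21.40 ✓; ∠RPZ = 144.5° ✓; |PZ| = 13.90 ✗.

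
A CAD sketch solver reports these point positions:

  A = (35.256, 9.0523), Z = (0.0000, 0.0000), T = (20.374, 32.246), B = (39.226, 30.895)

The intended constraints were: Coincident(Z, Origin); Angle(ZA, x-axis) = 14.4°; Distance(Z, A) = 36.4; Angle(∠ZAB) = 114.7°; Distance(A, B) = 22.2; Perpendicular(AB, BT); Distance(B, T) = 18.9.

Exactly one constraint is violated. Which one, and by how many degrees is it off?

Perpendicular(AB, BT) — off by 6.20°.

Z = (0.00, 0.00) ✓; ZA at 14.40° ✓; |ZA| = 36.40 ✓; ∠ZAB = 114.7° ✓; |AB| = 22.20 ✓; ∠(AB, BT) = 96.20° ✗; |BT| = 18.90 ✓.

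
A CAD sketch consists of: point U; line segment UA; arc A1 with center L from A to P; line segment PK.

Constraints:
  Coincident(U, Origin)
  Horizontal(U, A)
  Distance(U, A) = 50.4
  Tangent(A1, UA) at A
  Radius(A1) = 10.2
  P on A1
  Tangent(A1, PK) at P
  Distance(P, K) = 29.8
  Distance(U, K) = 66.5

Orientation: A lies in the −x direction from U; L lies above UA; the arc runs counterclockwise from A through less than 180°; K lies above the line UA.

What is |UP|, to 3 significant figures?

43.2

Checks: |LP| = 10.20 ✓; ∠(LP, PK) = 90.00° ✓; |PK| = 29.80 ✓; |UK| = 66.50 ✓.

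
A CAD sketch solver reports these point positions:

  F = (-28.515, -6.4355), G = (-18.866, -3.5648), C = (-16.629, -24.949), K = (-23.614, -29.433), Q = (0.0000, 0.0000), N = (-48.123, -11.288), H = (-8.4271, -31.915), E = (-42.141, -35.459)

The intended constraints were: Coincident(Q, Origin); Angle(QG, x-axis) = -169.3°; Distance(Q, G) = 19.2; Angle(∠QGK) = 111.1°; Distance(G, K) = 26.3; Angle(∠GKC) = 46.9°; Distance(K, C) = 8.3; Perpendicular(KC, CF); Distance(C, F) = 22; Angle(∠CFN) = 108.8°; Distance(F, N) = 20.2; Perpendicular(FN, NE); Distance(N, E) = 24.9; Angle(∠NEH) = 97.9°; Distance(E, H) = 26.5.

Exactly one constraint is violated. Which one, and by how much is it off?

Distance(E, H) = 26.5 — off by 7.40.

Q = (0.00, 0.00) ✓; QG at -169.3° ✓; |QG| = 19.20 ✓; ∠QGK = 111.1° ✓; |GK| = 26.30 ✓; ∠GKC = 46.90° ✓; |KC| = 8.300 ✓; ∠(KC, CF) = 90.00° ✓; |CF| = 22.00 ✓; ∠CFN = 108.8° ✓; |FN| = 20.20 ✓; ∠(FN, NE) = 90.00° ✓; |NE| = 24.90 ✓; ∠NEH = 97.90° ✓; |EH| = 33.90 ✗.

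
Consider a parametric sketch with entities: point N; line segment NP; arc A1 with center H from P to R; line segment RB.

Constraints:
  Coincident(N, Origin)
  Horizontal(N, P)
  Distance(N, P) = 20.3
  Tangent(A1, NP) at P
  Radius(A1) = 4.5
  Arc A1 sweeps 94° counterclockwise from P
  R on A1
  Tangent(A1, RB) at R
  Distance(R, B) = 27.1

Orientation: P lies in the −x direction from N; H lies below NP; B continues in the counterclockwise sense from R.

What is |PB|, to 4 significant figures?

31.95

N is at the origin; N and P share the same y with |NP| = 20.3 and P on the −x side, so P = (-20.30, 0.000). The tangent condition forces HP to be normal to NP, so H = P + (0, -4.5) = (-20.30, -4.500). On A1, P sits at bearing 90° from H; a 94° counterclockwise sweep puts R at bearing 184°, so R = H + 4.5·(cos 184°, sin 184°) = (-24.79, -4.814). A1 meets RB tangentially, so HR is at right angles to RB, so RB runs along (−sin 184°, cos 184°); with |RB| = 27.1, B = (-22.90, -31.85). Then |PB| = |B − P| = 31.95.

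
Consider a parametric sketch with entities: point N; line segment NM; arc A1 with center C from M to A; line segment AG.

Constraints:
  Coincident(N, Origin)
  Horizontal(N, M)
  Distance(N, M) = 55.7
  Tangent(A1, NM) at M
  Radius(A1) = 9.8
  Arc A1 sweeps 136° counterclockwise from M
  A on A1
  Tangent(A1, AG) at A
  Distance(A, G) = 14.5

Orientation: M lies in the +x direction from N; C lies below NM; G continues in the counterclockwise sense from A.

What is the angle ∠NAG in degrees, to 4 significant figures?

155.0°

On A1, M sits at bearing 90° from C; a 136° counterclockwise sweep puts A at bearing 226°, so A = C + 9.8·(cos 226°, sin 226°) = (48.89, -16.85). Tangency of A1 to AG means the radius CA is perpendicular to AG, so AG runs along (−sin 226°, cos 226°); with |AG| = 14.5, G = (59.32, -26.92). Then cos ∠NAG = AN·AG / (|AN||AG|), giving 155.0°.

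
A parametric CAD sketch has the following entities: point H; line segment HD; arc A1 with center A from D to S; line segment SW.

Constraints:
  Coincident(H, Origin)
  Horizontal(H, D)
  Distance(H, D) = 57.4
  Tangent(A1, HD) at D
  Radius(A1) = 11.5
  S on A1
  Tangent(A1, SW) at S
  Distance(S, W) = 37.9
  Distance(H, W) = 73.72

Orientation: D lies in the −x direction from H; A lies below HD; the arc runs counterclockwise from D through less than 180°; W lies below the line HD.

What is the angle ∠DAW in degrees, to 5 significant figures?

174.10°

Checks: |AS| = 11.50 ✓; ∠(AS, SW) = 90.00° ✓; |SW| = 37.90 ✓; |HW| = 73.72 ✓.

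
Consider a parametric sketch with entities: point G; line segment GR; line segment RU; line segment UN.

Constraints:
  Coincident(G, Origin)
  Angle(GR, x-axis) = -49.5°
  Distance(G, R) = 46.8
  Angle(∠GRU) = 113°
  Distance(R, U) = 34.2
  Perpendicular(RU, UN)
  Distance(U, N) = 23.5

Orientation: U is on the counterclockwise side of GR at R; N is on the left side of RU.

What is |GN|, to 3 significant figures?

56.0

G is at the origin; GR runs at -49.5° with length 46.8, so R = 46.8·(cos -49.5°, sin -49.5°) = (30.4, -35.6). ∠GRU = 113.0°, so RU runs at -49.5° + (180° − 113.0°) = 17.5° from the x-axis; with |RU| = 34.2, U = R + 34.2·(cos 17.5°, sin 17.5°) = (63.0, -25.3). The perpendicularity gives UN at right angles to RU; with |UN| = 23.5 on the left of RU, N = U + 23.5·(-0.301, 0.954) = (55.9, -2.89). Then |GN| = |N − G| = 56.0.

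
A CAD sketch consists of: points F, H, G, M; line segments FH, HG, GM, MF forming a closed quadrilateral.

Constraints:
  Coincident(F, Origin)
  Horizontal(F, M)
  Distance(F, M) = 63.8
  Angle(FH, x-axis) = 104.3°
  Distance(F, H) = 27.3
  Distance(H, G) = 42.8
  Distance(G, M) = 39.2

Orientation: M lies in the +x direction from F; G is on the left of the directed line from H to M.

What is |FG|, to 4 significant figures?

45.44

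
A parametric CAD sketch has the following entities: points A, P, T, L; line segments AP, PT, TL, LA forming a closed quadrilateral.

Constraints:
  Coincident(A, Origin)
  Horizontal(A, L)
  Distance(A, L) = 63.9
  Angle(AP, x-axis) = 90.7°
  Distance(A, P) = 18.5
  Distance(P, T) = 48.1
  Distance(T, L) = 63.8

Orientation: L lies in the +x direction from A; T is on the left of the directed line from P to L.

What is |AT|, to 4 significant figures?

63.13

A is at the origin; A and L share the same y with |AL| = 63.9 and L in +x, so L = (63.9, 0). AP runs at 90.7° with |AP| = 18.5, so P = (-0.2260, 18.50). T is determined by |PT| = 48.1 and |TL| = 63.8 together: it lies at the intersection of circle(P, 48.1) and circle(L, 63.8). With |PL| = 66.74, the foot of the radical line on PL is 20.21 from P and the perpendicular offset is √(48.1² − 20.21²) = 43.65. Taking the left-of-PL solution: T = (31.29, 54.84).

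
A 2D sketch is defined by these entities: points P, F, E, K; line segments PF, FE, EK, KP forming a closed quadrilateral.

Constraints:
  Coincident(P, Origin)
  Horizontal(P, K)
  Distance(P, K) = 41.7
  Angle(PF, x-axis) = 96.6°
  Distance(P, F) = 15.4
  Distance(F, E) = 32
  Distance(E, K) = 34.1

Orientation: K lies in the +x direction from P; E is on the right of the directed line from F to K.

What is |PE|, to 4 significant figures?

17.75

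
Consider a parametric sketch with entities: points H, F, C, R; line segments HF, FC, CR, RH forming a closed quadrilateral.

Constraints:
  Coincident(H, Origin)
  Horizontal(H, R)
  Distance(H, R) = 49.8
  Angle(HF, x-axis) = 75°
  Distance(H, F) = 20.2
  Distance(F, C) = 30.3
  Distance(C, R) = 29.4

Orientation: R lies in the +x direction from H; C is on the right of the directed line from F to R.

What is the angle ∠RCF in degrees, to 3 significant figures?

109°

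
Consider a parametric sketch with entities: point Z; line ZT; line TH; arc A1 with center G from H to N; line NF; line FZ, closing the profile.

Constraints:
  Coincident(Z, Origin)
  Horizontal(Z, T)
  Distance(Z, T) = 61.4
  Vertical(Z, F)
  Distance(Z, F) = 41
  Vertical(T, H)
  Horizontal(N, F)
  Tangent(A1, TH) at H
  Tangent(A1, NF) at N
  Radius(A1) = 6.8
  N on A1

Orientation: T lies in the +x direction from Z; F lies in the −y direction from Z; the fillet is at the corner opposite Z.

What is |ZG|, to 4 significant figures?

64.43

Z and F share the same x with |ZF| = 41.0 and F on the −y side, so F = (0.000, -41.00). The virtual corner opposite Z is at (61.40, -41.00). The tangent condition forces GH to be normal to TH and tangency of A1 to NF means the radius GN is perpendicular to NF, with radius 6.8, so the center G sits 6.8 in from both sides at G = (54.60, -34.20). Then |ZG| = |G − Z| = 64.43.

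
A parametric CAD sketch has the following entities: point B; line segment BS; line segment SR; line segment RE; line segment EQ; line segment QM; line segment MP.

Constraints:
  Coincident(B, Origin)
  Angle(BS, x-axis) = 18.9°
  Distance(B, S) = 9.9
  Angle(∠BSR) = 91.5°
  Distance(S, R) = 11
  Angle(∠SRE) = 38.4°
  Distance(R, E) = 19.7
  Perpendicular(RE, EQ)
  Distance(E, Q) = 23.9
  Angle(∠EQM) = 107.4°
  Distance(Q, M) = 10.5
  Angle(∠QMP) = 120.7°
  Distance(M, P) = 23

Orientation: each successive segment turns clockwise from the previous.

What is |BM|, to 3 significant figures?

28.3

RE is perpendicular to EQ, so EQ runs at 58.8°; with |EQ| = 23.9, Q = (8.73, 23.5). ∠EQM = 107.4° gives QM at -13.8° from the x-axis; with |QM| = 10.5, M = (18.9, 21.0). Then |BM| = |M − B| = 28.3.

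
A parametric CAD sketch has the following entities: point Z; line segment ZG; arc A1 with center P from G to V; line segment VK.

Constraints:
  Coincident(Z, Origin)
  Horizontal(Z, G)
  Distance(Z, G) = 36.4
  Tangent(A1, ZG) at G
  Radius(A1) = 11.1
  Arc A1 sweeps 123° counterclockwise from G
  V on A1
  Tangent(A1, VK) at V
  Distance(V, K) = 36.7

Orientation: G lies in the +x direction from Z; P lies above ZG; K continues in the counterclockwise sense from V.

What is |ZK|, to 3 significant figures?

54.4

On A1, G sits at bearing -90° from P; a 123° counterclockwise sweep puts V at bearing 33°, so V = P + 11.1·(cos 33°, sin 33°) = (45.7, 17.1). Tangency of A1 to VK means the radius PV is perpendicular to VK, so VK runs along (−sin 33°, cos 33°); with |VK| = 36.7, K = (25.7, 47.9). Then |ZK| = |K − Z| = 54.4.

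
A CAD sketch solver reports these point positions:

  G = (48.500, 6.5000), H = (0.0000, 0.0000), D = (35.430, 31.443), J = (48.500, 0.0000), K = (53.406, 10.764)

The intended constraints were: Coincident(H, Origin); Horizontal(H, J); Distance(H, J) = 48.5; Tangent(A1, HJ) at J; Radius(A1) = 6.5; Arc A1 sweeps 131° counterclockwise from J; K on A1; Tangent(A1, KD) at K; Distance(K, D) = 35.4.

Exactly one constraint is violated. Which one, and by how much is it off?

Distance(K, D) = 35.4 — off by 8.00.

H = (0.00, 0.00) ✓; H.y = 0.00, J.y = 0.00 ✓; |HJ| = 48.50 ✓; ∠(GJ, JH) = 90.00° ✓; |GJ| = 6.500 ✓; bearing(G→K) − bearing(G→J) = 131.0° ✓; |GK| = 6.500 ✓; ∠(GK, KD) = 90.00° ✓; |KD| = 27.40 ✗.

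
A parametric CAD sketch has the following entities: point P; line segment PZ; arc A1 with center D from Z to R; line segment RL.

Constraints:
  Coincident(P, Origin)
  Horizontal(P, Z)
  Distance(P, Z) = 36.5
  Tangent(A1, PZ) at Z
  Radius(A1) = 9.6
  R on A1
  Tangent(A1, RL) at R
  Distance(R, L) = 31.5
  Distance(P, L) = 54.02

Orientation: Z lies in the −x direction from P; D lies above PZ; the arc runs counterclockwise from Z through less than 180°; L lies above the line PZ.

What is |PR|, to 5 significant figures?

29.456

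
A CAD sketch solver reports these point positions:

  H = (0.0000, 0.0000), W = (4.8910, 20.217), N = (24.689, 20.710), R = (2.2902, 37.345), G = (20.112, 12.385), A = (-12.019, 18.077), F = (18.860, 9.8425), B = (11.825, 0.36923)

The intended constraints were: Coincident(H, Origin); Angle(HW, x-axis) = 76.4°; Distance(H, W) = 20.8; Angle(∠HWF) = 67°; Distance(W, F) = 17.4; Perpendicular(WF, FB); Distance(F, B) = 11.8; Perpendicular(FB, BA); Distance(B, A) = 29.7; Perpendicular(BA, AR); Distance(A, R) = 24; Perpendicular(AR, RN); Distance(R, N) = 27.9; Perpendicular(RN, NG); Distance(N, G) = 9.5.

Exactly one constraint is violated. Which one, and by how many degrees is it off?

Perpendicular(RN, NG) — off by 7.80°.

H = (0.00, 0.00) ✓; HW at 76.40° ✓; |HW| = 20.80 ✓; ∠HWF = 67.00° ✓; |WF| = 17.40 ✓; ∠(WF, FB) = 90.00° ✓; |FB| = 11.80 ✓; ∠(FB, BA) = 90.00° ✓; |BA| = 29.70 ✓; ∠(BA, AR) = 90.00° ✓; |AR| = 24.00 ✓; ∠(AR, RN) = 90.00° ✓; |RN| = 27.90 ✓; ∠(RN, NG) = 82.20° ✗; |NG| = 9.500 ✓.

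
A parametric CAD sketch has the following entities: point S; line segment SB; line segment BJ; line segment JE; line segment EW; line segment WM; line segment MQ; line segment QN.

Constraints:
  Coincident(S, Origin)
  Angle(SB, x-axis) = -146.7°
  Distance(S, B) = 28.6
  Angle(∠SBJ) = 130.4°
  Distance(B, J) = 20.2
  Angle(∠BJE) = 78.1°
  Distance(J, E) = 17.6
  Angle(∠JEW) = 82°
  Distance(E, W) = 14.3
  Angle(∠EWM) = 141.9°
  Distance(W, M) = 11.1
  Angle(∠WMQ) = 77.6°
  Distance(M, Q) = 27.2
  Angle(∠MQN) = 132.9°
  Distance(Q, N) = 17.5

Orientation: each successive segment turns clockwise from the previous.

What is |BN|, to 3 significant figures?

38.4

S is at the origin; SB runs at -146.7° with length 28.6, so B = (-23.9, -15.7). ∠SBJ = 130.4° gives BJ at 164° from the x-axis; with |BJ| = 20.2, J = (-43.3, -10.0). ∠BJE = 78.1° gives JE at 61.8° from the x-axis; with |JE| = 17.6, E = (-35.0, 5.48). ∠JEW = 82.0° gives EW at -36.2° from the x-axis; with |EW| = 14.3, W = (-23.4, -2.97). ∠EWM = 141.9° gives WM at -74.3° from the x-axis; with |WM| = 11.1, M = (-20.4, -13.7). ∠WMQ = 77.6° gives MQ at -177° from the x-axis; with |MQ| = 27.2, Q = (-47.6, -15.2). ∠MQN = 132.9° gives QN at 136° from the x-axis; with |QN| = 17.5, N = (-60.2, -3.11). Then |BN| = |N − B| = 38.4.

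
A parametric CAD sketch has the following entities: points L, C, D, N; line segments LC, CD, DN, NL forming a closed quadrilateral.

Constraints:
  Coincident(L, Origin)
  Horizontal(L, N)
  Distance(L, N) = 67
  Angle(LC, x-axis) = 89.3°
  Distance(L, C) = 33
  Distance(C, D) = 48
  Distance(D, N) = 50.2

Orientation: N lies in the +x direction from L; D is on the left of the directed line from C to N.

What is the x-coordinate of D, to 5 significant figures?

46.640

L is at the origin; LN is horizontal with |LN| = 67.0 and N in +x, so N = (67.0, 0). LC runs at 89.3° with |LC| = 33.0, so C = (0.40316, 32.998). D is determined by |CD| = 48.0 and |DN| = 50.2 together: it lies at the intersection of circle(C, 48.0) and circle(N, 50.2). With |CN| = 74.323, the foot of the radical line on CN is 35.708 from C and the perpendicular offset is √(48.0² − 35.708²) = 32.077. Taking the left-of-CN solution: D = (46.640, 45.886).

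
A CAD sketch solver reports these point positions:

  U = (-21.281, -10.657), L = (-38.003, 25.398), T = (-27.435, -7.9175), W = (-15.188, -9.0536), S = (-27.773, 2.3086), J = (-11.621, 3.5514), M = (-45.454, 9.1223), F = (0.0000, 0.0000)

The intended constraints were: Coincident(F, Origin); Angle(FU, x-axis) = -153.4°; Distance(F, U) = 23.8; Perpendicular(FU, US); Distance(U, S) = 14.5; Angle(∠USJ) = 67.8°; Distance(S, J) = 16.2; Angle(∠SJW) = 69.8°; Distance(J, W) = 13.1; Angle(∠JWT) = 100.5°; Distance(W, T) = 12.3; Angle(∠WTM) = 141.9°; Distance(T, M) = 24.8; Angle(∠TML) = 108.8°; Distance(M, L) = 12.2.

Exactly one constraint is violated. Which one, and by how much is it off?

Distance(M, L) = 12.2 — off by 5.70.

F = (0.00, 0.00) ✓; FU at -153.4° ✓; |FU| = 23.80 ✓; ∠(FU, US) = 90.00° ✓; |US| = 14.50 ✓; ∠USJ = 67.80° ✓; |SJ| = 16.20 ✓; ∠SJW = 69.80° ✓; |JW| = 13.10 ✓; ∠JWT = 100.5° ✓; |WT| = 12.30 ✓; ∠WTM = 141.9° ✓; |TM| = 24.80 ✓; ∠TML = 108.8° ✓; |ML| = 17.90 ✗.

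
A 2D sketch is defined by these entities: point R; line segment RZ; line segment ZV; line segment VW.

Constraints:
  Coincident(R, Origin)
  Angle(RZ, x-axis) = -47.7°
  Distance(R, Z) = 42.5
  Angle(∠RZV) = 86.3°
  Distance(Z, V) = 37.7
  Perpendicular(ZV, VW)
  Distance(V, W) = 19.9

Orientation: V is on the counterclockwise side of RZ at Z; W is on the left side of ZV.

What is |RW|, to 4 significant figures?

41.58

∠RZV = 86.3°, so ZV runs at -47.7° + (180° − 86.3°) = 46.00° from the x-axis; with |ZV| = 37.7, V = Z + 37.7·(cos 46.00°, sin 46.00°) = (54.79, -4.315). The perpendicularity gives VW at right angles to ZV; with |VW| = 19.9 on the left of ZV, W = V + 19.9·(-0.7193, 0.6947) = (40.48, 9.508). Then |RW| = |W − R| = 41.58.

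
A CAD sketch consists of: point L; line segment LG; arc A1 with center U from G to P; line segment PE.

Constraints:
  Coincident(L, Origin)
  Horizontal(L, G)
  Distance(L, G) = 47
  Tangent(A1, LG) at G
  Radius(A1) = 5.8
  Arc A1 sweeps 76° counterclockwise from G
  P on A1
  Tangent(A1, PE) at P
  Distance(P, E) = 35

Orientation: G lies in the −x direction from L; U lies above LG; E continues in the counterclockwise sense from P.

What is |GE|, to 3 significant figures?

40.9

On A1, G sits at bearing -90° from U; a 76° counterclockwise sweep puts P at bearing -14°, so P = U + 5.8·(cos -14°, sin -14°) = (-41.4, 4.40). Since A1 is tangent to PE there, UP ⟂ PE, so PE runs along (−sin -14°, cos -14°); with |PE| = 35.0, E = (-32.9, 38.4). Then |GE| = |E − G| = 40.9.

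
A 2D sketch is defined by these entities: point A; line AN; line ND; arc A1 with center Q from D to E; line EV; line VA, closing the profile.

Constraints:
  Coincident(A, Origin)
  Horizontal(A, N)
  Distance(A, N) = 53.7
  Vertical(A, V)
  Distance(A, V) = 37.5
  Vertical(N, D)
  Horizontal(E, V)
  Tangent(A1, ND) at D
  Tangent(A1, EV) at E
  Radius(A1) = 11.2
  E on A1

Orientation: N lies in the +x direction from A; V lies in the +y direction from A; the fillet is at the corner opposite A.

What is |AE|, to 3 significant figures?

56.7

A is at the origin; A and N share the same y with |AN| = 53.7 and N on the +x side, so N = (53.7, 0.00). AV is vertical with |AV| = 37.5 and V on the +y side, so V = (0.00, 37.5). The virtual corner opposite A is at (53.7, 37.5). A1 meets ND tangentially, so QD is at right angles to ND and A1 meets EV tangentially, so QE is at right angles to EV, with radius 11.2, so the center Q sits 11.2 in from both sides at Q = (42.5, 26.3). That places the tangent points at D = (53.7, 26.3) on ND and E = (42.5, 37.5) on EV. Then |AE| = |E − A| = 56.7.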